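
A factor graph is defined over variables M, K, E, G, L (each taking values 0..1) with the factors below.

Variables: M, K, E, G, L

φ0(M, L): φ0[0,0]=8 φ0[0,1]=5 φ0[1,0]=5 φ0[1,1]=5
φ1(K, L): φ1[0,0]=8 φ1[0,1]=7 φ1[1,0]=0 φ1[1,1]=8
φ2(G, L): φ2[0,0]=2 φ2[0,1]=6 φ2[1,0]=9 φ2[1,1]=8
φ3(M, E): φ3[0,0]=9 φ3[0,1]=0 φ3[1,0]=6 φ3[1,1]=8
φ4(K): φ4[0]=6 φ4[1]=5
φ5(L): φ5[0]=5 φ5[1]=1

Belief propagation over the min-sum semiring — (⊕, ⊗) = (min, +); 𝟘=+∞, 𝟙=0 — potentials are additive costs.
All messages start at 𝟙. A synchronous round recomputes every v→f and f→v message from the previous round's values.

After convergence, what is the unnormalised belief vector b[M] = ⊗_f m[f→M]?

b[M] = [20, 23]

init: all messages = 𝟙 over 2 values
r1 m[φ0→M] = [5, 5]
r1 m[φ0→L] = [5, 5]
r1 m[φ1→K] = [7, 0]
r1 m[φ1→L] = [0, 7]
r1 m[φ2→G] = [2, 8]
r1 m[φ2→L] = [2, 6]
r1 m[φ3→M] = [0, 6]
r1 m[φ3→E] = [6, 0]
r1 m[φ4→K] = [6, 5]
r1 m[φ5→L] = [5, 1]
r1 m[M→φ0] = [0, 0]
r1 m[M→φ3] = [0, 0]
r1 m[K→φ1] = [0, 0]
r1 m[K→φ4] = [0, 0]
r1 m[E→φ3] = [0, 0]
r1 m[G→φ2] = [0, 0]
r1 m[L→φ0] = [0, 0]
r1 m[L→φ1] = [0, 0]
r1 m[L→φ2] = [0, 0]
r1 m[L→φ5] = [0, 0]
r2 m[φ0→M] = [5, 5]
r2 m[φ0→L] = [5, 5]
r2 m[φ1→K] = [7, 0]
r2 m[φ1→L] = [0, 7]
r2 m[φ2→G] = [2, 8]
r2 m[φ2→L] = [2, 6]
r2 m[φ3→M] = [0, 6]
r2 m[φ3→E] = [6, 0]
r2 m[φ4→K] = [6, 5]
r2 m[φ5→L] = [5, 1]
r2 m[M→φ0] = [0, 6]
r2 m[M→φ3] = [5, 5]
r2 m[K→φ1] = [6, 5]
r2 m[K→φ4] = [7, 0]
r2 m[E→φ3] = [0, 0]
r2 m[G→φ2] = [0, 0]
r2 m[L→φ0] = [7, 14]
r2 m[L→φ1] = [12, 12]
r2 m[L→φ2] = [10, 13]
r2 m[L→φ5] = [7, 18]
r3 m[φ0→M] = [15, 12]
r3 m[φ0→L] = [8, 5]
r3 m[φ1→K] = [19, 12]
r3 m[φ1→L] = [5, 13]
r3 m[φ2→G] = [12, 19]
r3 m[φ2→L] = [2, 6]
r3 m[φ3→M] = [0, 6]
r3 m[φ3→E] = [11, 5]
r3 m[φ4→K] = [6, 5]
r3 m[φ5→L] = [5, 1]
r3 m[M→φ0] = [0, 6]
r3 m[M→φ3] = [5, 5]
r3 m[K→φ1] = [6, 5]
r3 m[K→φ4] = [7, 0]
r3 m[E→φ3] = [0, 0]
r3 m[G→φ2] = [0, 0]
r3 m[L→φ0] = [7, 14]
r3 m[L→φ1] = [12, 12]
r3 m[L→φ2] = [10, 13]
r3 m[L→φ5] = [7, 18]
r4 m[φ0→M] = [15, 12]
r4 m[φ0→L] = [8, 5]
r4 m[φ1→K] = [19, 12]
r4 m[φ1→L] = [5, 13]
r4 m[φ2→G] = [12, 19]
r4 m[φ2→L] = [2, 6]
r4 m[φ3→M] = [0, 6]
r4 m[φ3→E] = [11, 5]
r4 m[φ4→K] = [6, 5]
r4 m[φ5→L] = [5, 1]
r4 m[M→φ0] = [0, 6]
r4 m[M→φ3] = [15, 12]
r4 m[K→φ1] = [6, 5]
r4 m[K→φ4] = [19, 12]
r4 m[E→φ3] = [0, 0]
r4 m[G→φ2] = [0, 0]
r4 m[L→φ0] = [12, 20]
r4 m[L→φ1] = [15, 12]
r4 m[L→φ2] = [18, 19]
r4 m[L→φ5] = [15, 24]
r5 m[φ0→M] = [20, 17]
r5 m[φ0→L] = [8, 5]
r5 m[φ1→K] = [19, 15]
r5 m[φ1→L] = [5, 13]
r5 m[φ2→G] = [20, 27]
r5 m[φ2→L] = [2, 6]
r5 m[φ3→M] = [0, 6]
r5 m[φ3→E] = [18, 15]
r5 m[φ4→K] = [6, 5]
r5 m[φ5→L] = [5, 1]
r5 m[M→φ0] = [0, 6]
r5 m[M→φ3] = [15, 12]
r5 m[K→φ1] = [6, 5]
r5 m[K→φ4] = [19, 12]
r5 m[E→φ3] = [0, 0]
r5 m[G→φ2] = [0, 0]
r5 m[L→φ0] = [12, 20]
r5 m[L→φ1] = [15, 12]
r5 m[L→φ2] = [18, 19]
r5 m[L→φ5] = [15, 24]
r6 m[φ0→M] = [20, 17]
r6 m[φ0→L] = [8, 5]
r6 m[φ1→K] = [19, 15]
r6 m[φ1→L] = [5, 13]
r6 m[φ2→G] = [20, 27]
r6 m[φ2→L] = [2, 6]
r6 m[φ3→M] = [0, 6]
r6 m[φ3→E] = [18, 15]
r6 m[φ4→K] = [6, 5]
r6 m[φ5→L] = [5, 1]
r6 m[M→φ0] = [0, 6]
r6 m[M→φ3] = [20, 17]
r6 m[K→φ1] = [6, 5]
r6 m[K→φ4] = [19, 15]
r6 m[E→φ3] = [0, 0]
r6 m[G→φ2] = [0, 0]
r6 m[L→φ0] = [12, 20]
r6 m[L→φ1] = [15, 12]
r6 m[L→φ2] = [18, 19]
r6 m[L→φ5] = [15, 24]
r7 m[φ0→M] = [20, 17]
r7 m[φ0→L] = [8, 5]
r7 m[φ1→K] = [19, 15]
r7 m[φ1→L] = [5, 13]
r7 m[φ2→G] = [20, 27]
r7 m[φ2→L] = [2, 6]
r7 m[φ3→M] = [0, 6]
r7 m[φ3→E] = [23, 20]
r7 m[φ4→K] = [6, 5]
r7 m[φ5→L] = [5, 1]
r7 m[M→φ0] = [0, 6]
r7 m[M→φ3] = [20, 17]
r7 m[K→φ1] = [6, 5]
r7 m[K→φ4] = [19, 15]
r7 m[E→φ3] = [0, 0]
r7 m[G→φ2] = [0, 0]
r7 m[L→φ0] = [12, 20]
r7 m[L→φ1] = [15, 12]
r7 m[L→φ2] = [18, 19]
r7 m[L→φ5] = [15, 24]
r8 m[φ0→M] = [20, 17]
r8 m[φ0→L] = [8, 5]
r8 m[φ1→K] = [19, 15]
r8 m[φ1→L] = [5, 13]
r8 m[φ2→G] = [20, 27]
r8 m[φ2→L] = [2, 6]
r8 m[φ3→M] = [0, 6]
r8 m[φ3→E] = [23, 20]
r8 m[φ4→K] = [6, 5]
r8 m[φ5→L] = [5, 1]
r8 m[M→φ0] = [0, 6]
r8 m[M→φ3] = [20, 17]
r8 m[K→φ1] = [6, 5]
r8 m[K→φ4] = [19, 15]
r8 m[E→φ3] = [0, 0]
r8 m[G→φ2] = [0, 0]
r8 m[L→φ0] = [12, 20]
r8 m[L→φ1] = [15, 12]
r8 m[L→φ2] = [18, 19]
r8 m[L→φ5] = [15, 24]
fixed point reached at round 8
b[M] = ⊗ incoming = [20, 23]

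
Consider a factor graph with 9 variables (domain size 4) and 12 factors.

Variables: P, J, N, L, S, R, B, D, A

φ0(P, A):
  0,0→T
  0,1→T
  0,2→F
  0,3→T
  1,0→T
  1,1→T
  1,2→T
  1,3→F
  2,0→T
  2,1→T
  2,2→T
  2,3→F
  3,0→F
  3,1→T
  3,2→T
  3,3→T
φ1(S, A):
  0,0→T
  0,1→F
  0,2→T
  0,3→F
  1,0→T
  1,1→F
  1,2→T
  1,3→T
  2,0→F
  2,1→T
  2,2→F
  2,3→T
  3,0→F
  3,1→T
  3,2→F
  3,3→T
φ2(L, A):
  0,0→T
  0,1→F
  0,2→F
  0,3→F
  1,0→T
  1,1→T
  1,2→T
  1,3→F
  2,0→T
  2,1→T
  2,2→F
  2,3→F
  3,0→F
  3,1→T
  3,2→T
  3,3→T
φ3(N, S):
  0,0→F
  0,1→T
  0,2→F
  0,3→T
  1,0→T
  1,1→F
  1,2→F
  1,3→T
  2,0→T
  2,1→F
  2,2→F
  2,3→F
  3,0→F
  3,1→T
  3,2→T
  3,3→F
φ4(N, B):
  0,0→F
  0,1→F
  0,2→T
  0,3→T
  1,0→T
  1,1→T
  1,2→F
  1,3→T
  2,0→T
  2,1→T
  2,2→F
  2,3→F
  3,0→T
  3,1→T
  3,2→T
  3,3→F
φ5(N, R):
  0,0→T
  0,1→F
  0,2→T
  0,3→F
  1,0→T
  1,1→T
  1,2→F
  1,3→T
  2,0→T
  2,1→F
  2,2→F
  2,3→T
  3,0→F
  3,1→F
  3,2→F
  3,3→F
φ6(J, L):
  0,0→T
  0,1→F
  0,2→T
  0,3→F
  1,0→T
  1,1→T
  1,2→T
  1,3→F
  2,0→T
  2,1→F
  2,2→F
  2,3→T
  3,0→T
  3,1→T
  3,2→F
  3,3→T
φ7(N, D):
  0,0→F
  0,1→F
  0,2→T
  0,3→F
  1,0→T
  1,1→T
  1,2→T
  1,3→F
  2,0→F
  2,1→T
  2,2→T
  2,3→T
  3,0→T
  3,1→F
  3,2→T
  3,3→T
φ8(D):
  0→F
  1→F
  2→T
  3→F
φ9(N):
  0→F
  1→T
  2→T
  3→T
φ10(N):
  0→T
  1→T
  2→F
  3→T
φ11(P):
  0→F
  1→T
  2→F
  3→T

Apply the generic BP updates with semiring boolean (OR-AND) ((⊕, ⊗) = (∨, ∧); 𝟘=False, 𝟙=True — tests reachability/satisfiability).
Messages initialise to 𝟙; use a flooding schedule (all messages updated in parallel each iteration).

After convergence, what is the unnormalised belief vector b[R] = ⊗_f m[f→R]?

b[R] = [T, T, F, T]

init: all messages = 𝟙 over 4 values
r1 m[φ0→P] = [T, T, T, T]
r1 m[φ0→A] = [T, T, T, T]
r1 m[φ1→S] = [T, T, T, T]
r1 m[φ1→A] = [T, T, T, T]
r1 m[φ2→L] = [T, T, T, T]
r1 m[φ2→A] = [T, T, T, T]
r1 m[φ3→N] = [T, T, T, T]
r1 m[φ3→S] = [T, T, T, T]
r1 m[φ4→N] = [T, T, T, T]
r1 m[φ4→B] = [T, T, T, T]
r1 m[φ5→N] = [T, T, T, F]
r1 m[φ5→R] = [T, T, T, T]
r1 m[φ6→J] = [T, T, T, T]
r1 m[φ6→L] = [T, T, T, T]
r1 m[φ7→N] = [T, T, T, T]
r1 m[φ7→D] = [T, T, T, T]
r1 m[φ8→D] = [F, F, T, F]
r1 m[φ9→N] = [F, T, T, T]
r1 m[φ10→N] = [T, T, F, T]
r1 m[φ11→P] = [F, T, F, T]
r1 m[P→φ0] = [T, T, T, T]
r1 m[P→φ11] = [T, T, T, T]
r1 m[J→φ6] = [T, T, T, T]
r1 m[N→φ3] = [T, T, T, T]
r1 m[N→φ4] = [T, T, T, T]
r1 m[N→φ5] = [T, T, T, T]
r1 m[N→φ7] = [T, T, T, T]
r1 m[N→φ9] = [T, T, T, T]
r1 m[N→φ10] = [T, T, T, T]
r1 m[L→φ2] = [T, T, T, T]
r1 m[L→φ6] = [T, T, T, T]
r1 m[S→φ1] = [T, T, T, T]
r1 m[S→φ3] = [T, T, T, T]
r1 m[R→φ5] = [T, T, T, T]
r1 m[B→φ4] = [T, T, T, T]
r1 m[D→φ7] = [T, T, T, T]
r1 m[D→φ8] = [T, T, T, T]
r1 m[A→φ0] = [T, T, T, T]
r1 m[A→φ1] = [T, T, T, T]
r1 m[A→φ2] = [T, T, T, T]
r2 m[φ0→P] = [T, T, T, T]
r2 m[φ0→A] = [T, T, T, T]
r2 m[φ1→S] = [T, T, T, T]
r2 m[φ1→A] = [T, T, T, T]
r2 m[φ2→L] = [T, T, T, T]
r2 m[φ2→A] = [T, T, T, T]
r2 m[φ3→N] = [T, T, T, T]
r2 m[φ3→S] = [T, T, T, T]
r2 m[φ4→N] = [T, T, T, T]
r2 m[φ4→B] = [T, T, T, T]
r2 m[φ5→N] = [T, T, T, F]
r2 m[φ5→R] = [T, T, T, T]
r2 m[φ6→J] = [T, T, T, T]
r2 m[φ6→L] = [T, T, T, T]
r2 m[φ7→N] = [T, T, T, T]
r2 m[φ7→D] = [T, T, T, T]
r2 m[φ8→D] = [F, F, T, F]
r2 m[φ9→N] = [F, T, T, T]
r2 m[φ10→N] = [T, T, F, T]
r2 m[φ11→P] = [F, T, F, T]
r2 m[P→φ0] = [F, T, F, T]
r2 m[P→φ11] = [T, T, T, T]
r2 m[J→φ6] = [T, T, T, T]
r2 m[N→φ3] = [F, T, F, F]
r2 m[N→φ4] = [F, T, F, F]
r2 m[N→φ5] = [F, T, F, T]
r2 m[N→φ7] = [F, T, F, F]
r2 m[N→φ9] = [T, T, F, F]
r2 m[N→φ10] = [F, T, T, F]
r2 m[L→φ2] = [T, T, T, T]
r2 m[L→φ6] = [T, T, T, T]
r2 m[S→φ1] = [T, T, T, T]
r2 m[S→φ3] = [T, T, T, T]
r2 m[R→φ5] = [T, T, T, T]
r2 m[B→φ4] = [T, T, T, T]
r2 m[D→φ7] = [F, F, T, F]
r2 m[D→φ8] = [T, T, T, T]
r2 m[A→φ0] = [T, T, T, T]
r2 m[A→φ1] = [T, T, T, T]
r2 m[A→φ2] = [T, T, T, T]
r3 m[φ0→P] = [T, T, T, T]
r3 m[φ0→A] = [T, T, T, T]
r3 m[φ1→S] = [T, T, T, T]
r3 m[φ1→A] = [T, T, T, T]
r3 m[φ2→L] = [T, T, T, T]
r3 m[φ2→A] = [T, T, T, T]
r3 m[φ3→N] = [T, T, T, T]
r3 m[φ3→S] = [T, F, F, T]
r3 m[φ4→N] = [T, T, T, T]
r3 m[φ4→B] = [T, T, F, T]
r3 m[φ5→N] = [T, T, T, F]
r3 m[φ5→R] = [T, T, F, T]
r3 m[φ6→J] = [T, T, T, T]
r3 m[φ6→L] = [T, T, T, T]
r3 m[φ7→N] = [T, T, T, T]
r3 m[φ7→D] = [T, T, T, F]
r3 m[φ8→D] = [F, F, T, F]
r3 m[φ9→N] = [F, T, T, T]
r3 m[φ10→N] = [T, T, F, T]
r3 m[φ11→P] = [F, T, F, T]
r3 m[P→φ0] = [F, T, F, T]
r3 m[P→φ11] = [T, T, T, T]
r3 m[J→φ6] = [T, T, T, T]
r3 m[N→φ3] = [F, T, F, F]
r3 m[N→φ4] = [F, T, F, F]
r3 m[N→φ5] = [F, T, F, T]
r3 m[N→φ7] = [F, T, F, F]
r3 m[N→φ9] = [T, T, F, F]
r3 m[N→φ10] = [F, T, T, F]
r3 m[L→φ2] = [T, T, T, T]
r3 m[L→φ6] = [T, T, T, T]
r3 m[S→φ1] = [T, T, T, T]
r3 m[S→φ3] = [T, T, T, T]
r3 m[R→φ5] = [T, T, T, T]
r3 m[B→φ4] = [T, T, T, T]
r3 m[D→φ7] = [F, F, T, F]
r3 m[D→φ8] = [T, T, T, T]
r3 m[A→φ0] = [T, T, T, T]
r3 m[A→φ1] = [T, T, T, T]
r3 m[A→φ2] = [T, T, T, T]
r4 m[φ0→P] = [T, T, T, T]
r4 m[φ0→A] = [T, T, T, T]
r4 m[φ1→S] = [T, T, T, T]
r4 m[φ1→A] = [T, T, T, T]
r4 m[φ2→L] = [T, T, T, T]
r4 m[φ2→A] = [T, T, T, T]
r4 m[φ3→N] = [T, T, T, T]
r4 m[φ3→S] = [T, F, F, T]
r4 m[φ4→N] = [T, T, T, T]
r4 m[φ4→B] = [T, T, F, T]
r4 m[φ5→N] = [T, T, T, F]
r4 m[φ5→R] = [T, T, F, T]
r4 m[φ6→J] = [T, T, T, T]
r4 m[φ6→L] = [T, T, T, T]
r4 m[φ7→N] = [T, T, T, T]
r4 m[φ7→D] = [T, T, T, F]
r4 m[φ8→D] = [F, F, T, F]
r4 m[φ9→N] = [F, T, T, T]
r4 m[φ10→N] = [T, T, F, T]
r4 m[φ11→P] = [F, T, F, T]
r4 m[P→φ0] = [F, T, F, T]
r4 m[P→φ11] = [T, T, T, T]
r4 m[J→φ6] = [T, T, T, T]
r4 m[N→φ3] = [F, T, F, F]
r4 m[N→φ4] = [F, T, F, F]
r4 m[N→φ5] = [F, T, F, T]
r4 m[N→φ7] = [F, T, F, F]
r4 m[N→φ9] = [T, T, F, F]
r4 m[N→φ10] = [F, T, T, F]
r4 m[L→φ2] = [T, T, T, T]
r4 m[L→φ6] = [T, T, T, T]
r4 m[S→φ1] = [T, F, F, T]
r4 m[S→φ3] = [T, T, T, T]
r4 m[R→φ5] = [T, T, T, T]
r4 m[B→φ4] = [T, T, T, T]
r4 m[D→φ7] = [F, F, T, F]
r4 m[D→φ8] = [T, T, T, F]
r4 m[A→φ0] = [T, T, T, T]
r4 m[A→φ1] = [T, T, T, T]
r4 m[A→φ2] = [T, T, T, T]
r5 m[φ0→P] = [T, T, T, T]
r5 m[φ0→A] = [T, T, T, T]
r5 m[φ1→S] = [T, T, T, T]
r5 m[φ1→A] = [T, T, T, T]
r5 m[φ2→L] = [T, T, T, T]
r5 m[φ2→A] = [T, T, T, T]
r5 m[φ3→N] = [T, T, T, T]
r5 m[φ3→S] = [T, F, F, T]
r5 m[φ4→N] = [T, T, T, T]
r5 m[φ4→B] = [T, T, F, T]
r5 m[φ5→N] = [T, T, T, F]
r5 m[φ5→R] = [T, T, F, T]
r5 m[φ6→J] = [T, T, T, T]
r5 m[φ6→L] = [T, T, T, T]
r5 m[φ7→N] = [T, T, T, T]
r5 m[φ7→D] = [T, T, T, F]
r5 m[φ8→D] = [F, F, T, F]
r5 m[φ9→N] = [F, T, T, T]
r5 m[φ10→N] = [T, T, F, T]
r5 m[φ11→P] = [F, T, F, T]
r5 m[P→φ0] = [F, T, F, T]
r5 m[P→φ11] = [T, T, T, T]
r5 m[J→φ6] = [T, T, T, T]
r5 m[N→φ3] = [F, T, F, F]
r5 m[N→φ4] = [F, T, F, F]
r5 m[N→φ5] = [F, T, F, T]
r5 m[N→φ7] = [F, T, F, F]
r5 m[N→φ9] = [T, T, F, F]
r5 m[N→φ10] = [F, T, T, F]
r5 m[L→φ2] = [T, T, T, T]
r5 m[L→φ6] = [T, T, T, T]
r5 m[S→φ1] = [T, F, F, T]
r5 m[S→φ3] = [T, T, T, T]
r5 m[R→φ5] = [T, T, T, T]
r5 m[B→φ4] = [T, T, T, T]
r5 m[D→φ7] = [F, F, T, F]
r5 m[D→φ8] = [T, T, T, F]
r5 m[A→φ0] = [T, T, T, T]
r5 m[A→φ1] = [T, T, T, T]
r5 m[A→φ2] = [T, T, T, T]
fixed point reached at round 5
b[R] = ⊗ incoming = [T, T, F, T]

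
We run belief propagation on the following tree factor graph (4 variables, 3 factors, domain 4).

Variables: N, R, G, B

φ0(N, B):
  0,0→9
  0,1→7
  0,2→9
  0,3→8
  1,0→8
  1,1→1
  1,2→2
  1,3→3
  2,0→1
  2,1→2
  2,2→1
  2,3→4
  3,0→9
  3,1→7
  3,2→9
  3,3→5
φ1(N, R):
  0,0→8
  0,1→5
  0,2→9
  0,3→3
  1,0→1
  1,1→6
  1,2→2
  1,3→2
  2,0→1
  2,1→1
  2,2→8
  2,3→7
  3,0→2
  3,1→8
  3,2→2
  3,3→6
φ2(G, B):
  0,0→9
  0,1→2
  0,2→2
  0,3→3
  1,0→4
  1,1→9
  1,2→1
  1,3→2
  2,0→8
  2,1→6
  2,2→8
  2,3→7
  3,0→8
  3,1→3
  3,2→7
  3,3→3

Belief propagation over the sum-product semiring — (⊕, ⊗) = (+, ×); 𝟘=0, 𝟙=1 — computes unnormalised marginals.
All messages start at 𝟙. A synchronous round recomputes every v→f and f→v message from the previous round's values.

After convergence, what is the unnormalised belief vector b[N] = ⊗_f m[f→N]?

init: all messages = 𝟙 over 4 values
r1 m[φ0→N] = [33, 14, 8, 30]
r1 m[φ0→B] = [27, 17, 21, 20]
r1 m[φ1→N] = [25, 11, 17, 18]
r1 m[φ1→R] = [12, 20, 21, 18]
r1 m[φ2→G] = [16, 16, 29, 21]
r1 m[φ2→B] = [29, 20, 18, 15]
r1 m[N→φ0] = [1, 1, 1, 1]
r1 m[N→φ1] = [1, 1, 1, 1]
r1 m[R→φ1] = [1, 1, 1, 1]
r1 m[G→φ2] = [1, 1, 1, 1]
r1 m[B→φ0] = [1, 1, 1, 1]
r1 m[B→φ2] = [1, 1, 1, 1]
r2 m[φ0→N] = [33, 14, 8, 30]
r2 m[φ0→B] = [27, 17, 21, 20]
r2 m[φ1→N] = [25, 11, 17, 18]
r2 m[φ1→R] = [12, 20, 21, 18]
r2 m[φ2→G] = [16, 16, 29, 21]
r2 m[φ2→B] = [29, 20, 18, 15]
r2 m[N→φ0] = [25, 11, 17, 18]
r2 m[N→φ1] = [33, 14, 8, 30]
r2 m[R→φ1] = [1, 1, 1, 1]
r2 m[G→φ2] = [1, 1, 1, 1]
r2 m[B→φ0] = [29, 20, 18, 15]
r2 m[B→φ2] = [27, 17, 21, 20]
r3 m[φ0→N] = [683, 333, 147, 638]
r3 m[φ0→B] = [492, 346, 426, 391]
r3 m[φ1→N] = [25, 11, 17, 18]
r3 m[φ1→R] = [346, 497, 449, 363]
r3 m[φ2→G] = [379, 322, 626, 474]
r3 m[φ2→B] = [29, 20, 18, 15]
r3 m[N→φ0] = [25, 11, 17, 18]
r3 m[N→φ1] = [33, 14, 8, 30]
r3 m[R→φ1] = [1, 1, 1, 1]
r3 m[G→φ2] = [1, 1, 1, 1]
r3 m[B→φ0] = [29, 20, 18, 15]
r3 m[B→φ2] = [27, 17, 21, 20]
r4 m[φ0→N] = [683, 333, 147, 638]
r4 m[φ0→B] = [492, 346, 426, 391]
r4 m[φ1→N] = [25, 11, 17, 18]
r4 m[φ1→R] = [346, 497, 449, 363]
r4 m[φ2→G] = [379, 322, 626, 474]
r4 m[φ2→B] = [29, 20, 18, 15]
r4 m[N→φ0] = [25, 11, 17, 18]
r4 m[N→φ1] = [683, 333, 147, 638]
r4 m[R→φ1] = [1, 1, 1, 1]
r4 m[G→φ2] = [1, 1, 1, 1]
r4 m[B→φ0] = [29, 20, 18, 15]
r4 m[B→φ2] = [492, 346, 426, 391]
r5 m[φ0→N] = [683, 333, 147, 638]
r5 m[φ0→B] = [492, 346, 426, 391]
r5 m[φ1→N] = [25, 11, 17, 18]
r5 m[φ1→R] = [7220, 10664, 9265, 7572]
r5 m[φ2→G] = [7145, 6290, 12157, 9129]
r5 m[φ2→B] = [29, 20, 18, 15]
r5 m[N→φ0] = [25, 11, 17, 18]
r5 m[N→φ1] = [683, 333, 147, 638]
r5 m[R→φ1] = [1, 1, 1, 1]
r5 m[G→φ2] = [1, 1, 1, 1]
r5 m[B→φ0] = [29, 20, 18, 15]
r5 m[B→φ2] = [492, 346, 426, 391]
r6 m[φ0→N] = [683, 333, 147, 638]
r6 m[φ0→B] = [492, 346, 426, 391]
r6 m[φ1→N] = [25, 11, 17, 18]
r6 m[φ1→R] = [7220, 10664, 9265, 7572]
r6 m[φ2→G] = [7145, 6290, 12157, 9129]
r6 m[φ2→B] = [29, 20, 18, 15]
r6 m[N→φ0] = [25, 11, 17, 18]
r6 m[N→φ1] = [683, 333, 147, 638]
r6 m[R→φ1] = [1, 1, 1, 1]
r6 m[G→φ2] = [1, 1, 1, 1]
r6 m[B→φ0] = [29, 20, 18, 15]
r6 m[B→φ2] = [492, 346, 426, 391]
fixed point reached at round 6
b[N] = ⊗ incoming = [17075, 3663, 2499, 11484]

b[N] = [17075, 3663, 2499, 11484]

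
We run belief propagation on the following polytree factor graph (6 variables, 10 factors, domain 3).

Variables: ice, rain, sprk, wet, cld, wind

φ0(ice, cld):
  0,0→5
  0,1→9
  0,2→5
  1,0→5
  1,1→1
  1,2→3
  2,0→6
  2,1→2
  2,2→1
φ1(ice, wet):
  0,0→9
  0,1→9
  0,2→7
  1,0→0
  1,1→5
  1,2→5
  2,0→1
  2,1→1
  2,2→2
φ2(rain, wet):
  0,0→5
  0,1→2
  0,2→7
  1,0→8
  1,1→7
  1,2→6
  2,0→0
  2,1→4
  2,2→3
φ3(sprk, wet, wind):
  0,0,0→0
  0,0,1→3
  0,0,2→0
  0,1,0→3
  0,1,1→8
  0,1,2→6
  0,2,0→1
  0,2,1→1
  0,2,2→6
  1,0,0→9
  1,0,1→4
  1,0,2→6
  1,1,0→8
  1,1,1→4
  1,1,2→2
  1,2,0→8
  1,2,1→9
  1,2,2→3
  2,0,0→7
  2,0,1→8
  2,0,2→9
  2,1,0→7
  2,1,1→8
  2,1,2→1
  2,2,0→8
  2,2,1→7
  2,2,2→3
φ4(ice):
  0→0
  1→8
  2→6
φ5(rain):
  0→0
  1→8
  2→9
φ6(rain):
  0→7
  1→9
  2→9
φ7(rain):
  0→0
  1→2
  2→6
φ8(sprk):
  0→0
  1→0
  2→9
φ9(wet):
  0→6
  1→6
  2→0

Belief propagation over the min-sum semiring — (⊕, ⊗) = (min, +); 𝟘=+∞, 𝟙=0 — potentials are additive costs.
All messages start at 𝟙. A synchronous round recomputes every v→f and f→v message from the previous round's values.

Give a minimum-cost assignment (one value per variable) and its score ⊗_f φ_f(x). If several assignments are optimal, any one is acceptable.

assignment: (ice=2, rain=0, sprk=0, wet=2, cld=2, wind=0); score = 24

init: all messages = 𝟙 over 3 values
r1 m[φ0→ice] = [5, 1, 1]
r1 m[φ0→cld] = [5, 1, 1]
r1 m[φ1→ice] = [7, 0, 1]
r1 m[φ1→wet] = [0, 1, 2]
r1 m[φ2→rain] = [2, 6, 0]
r1 m[φ2→wet] = [0, 2, 3]
r1 m[φ3→sprk] = [0, 2, 1]
r1 m[φ3→wet] = [0, 1, 1]
r1 m[φ3→wind] = [0, 1, 0]
r1 m[φ4→ice] = [0, 8, 6]
r1 m[φ5→rain] = [0, 8, 9]
r1 m[φ6→rain] = [7, 9, 9]
r1 m[φ7→rain] = [0, 2, 6]
r1 m[φ8→sprk] = [0, 0, 9]
r1 m[φ9→wet] = [6, 6, 0]
r1 m[ice→φ0] = [0, 0, 0]
r1 m[ice→φ1] = [0, 0, 0]
r1 m[ice→φ4] = [0, 0, 0]
r1 m[rain→φ2] = [0, 0, 0]
r1 m[rain→φ5] = [0, 0, 0]
r1 m[rain→φ6] = [0, 0, 0]
r1 m[rain→φ7] = [0, 0, 0]
r1 m[sprk→φ3] = [0, 0, 0]
r1 m[sprk→φ8] = [0, 0, 0]
r1 m[wet→φ1] = [0, 0, 0]
r1 m[wet→φ2] = [0, 0, 0]
r1 m[wet→φ3] = [0, 0, 0]
r1 m[wet→φ9] = [0, 0, 0]
r1 m[cld→φ0] = [0, 0, 0]
r1 m[wind→φ3] = [0, 0, 0]
r2 m[φ0→ice] = [5, 1, 1]
r2 m[φ0→cld] = [5, 1, 1]
r2 m[φ1→ice] = [7, 0, 1]
r2 m[φ1→wet] = [0, 1, 2]
r2 m[φ2→rain] = [2, 6, 0]
r2 m[φ2→wet] = [0, 2, 3]
r2 m[φ3→sprk] = [0, 2, 1]
r2 m[φ3→wet] = [0, 1, 1]
r2 m[φ3→wind] = [0, 1, 0]
r2 m[φ4→ice] = [0, 8, 6]
r2 m[φ5→rain] = [0, 8, 9]
r2 m[φ6→rain] = [7, 9, 9]
r2 m[φ7→rain] = [0, 2, 6]
r2 m[φ8→sprk] = [0, 0, 9]
r2 m[φ9→wet] = [6, 6, 0]
r2 m[ice→φ0] = [7, 8, 7]
r2 m[ice→φ1] = [5, 9, 7]
r2 m[ice→φ4] = [12, 1, 2]
r2 m[rain→φ2] = [7, 19, 24]
r2 m[rain→φ5] = [9, 17, 15]
r2 m[rain→φ6] = [2, 16, 15]
r2 m[rain→φ7] = [9, 23, 18]
r2 m[sprk→φ3] = [0, 0, 9]
r2 m[sprk→φ8] = [0, 2, 1]
r2 m[wet→φ1] = [6, 9, 4]
r2 m[wet→φ2] = [6, 8, 3]
r2 m[wet→φ3] = [6, 9, 5]
r2 m[wet→φ9] = [0, 4, 6]
r2 m[cld→φ0] = [0, 0, 0]
r2 m[wind→φ3] = [0, 0, 0]
r3 m[φ0→ice] = [5, 1, 1]
r3 m[φ0→cld] = [12, 9, 8]
r3 m[φ1→ice] = [11, 6, 6]
r3 m[φ1→wet] = [8, 8, 9]
r3 m[φ2→rain] = [10, 9, 6]
r3 m[φ2→wet] = [12, 9, 14]
r3 m[φ3→sprk] = [6, 8, 8]
r3 m[φ3→wet] = [0, 2, 1]
r3 m[φ3→wind] = [6, 6, 6]
r3 m[φ4→ice] = [0, 8, 6]
r3 m[φ5→rain] = [0, 8, 9]
r3 m[φ6→rain] = [7, 9, 9]
r3 m[φ7→rain] = [0, 2, 6]
r3 m[φ8→sprk] = [0, 0, 9]
r3 m[φ9→wet] = [6, 6, 0]
r3 m[ice→φ0] = [7, 8, 7]
r3 m[ice→φ1] = [5, 9, 7]
r3 m[ice→φ4] = [12, 1, 2]
r3 m[rain→φ2] = [7, 19, 24]
r3 m[rain→φ5] = [9, 17, 15]
r3 m[rain→φ6] = [2, 16, 15]
r3 m[rain→φ7] = [9, 23, 18]
r3 m[sprk→φ3] = [0, 0, 9]
r3 m[sprk→φ8] = [0, 2, 1]
r3 m[wet→φ1] = [6, 9, 4]
r3 m[wet→φ2] = [6, 8, 3]
r3 m[wet→φ3] = [6, 9, 5]
r3 m[wet→φ9] = [0, 4, 6]
r3 m[cld→φ0] = [0, 0, 0]
r3 m[wind→φ3] = [0, 0, 0]
r4 m[φ0→ice] = [5, 1, 1]
r4 m[φ0→cld] = [12, 9, 8]
r4 m[φ1→ice] = [11, 6, 6]
r4 m[φ1→wet] = [8, 8, 9]
r4 m[φ2→rain] = [10, 9, 6]
r4 m[φ2→wet] = [12, 9, 14]
r4 m[φ3→sprk] = [6, 8, 8]
r4 m[φ3→wet] = [0, 2, 1]
r4 m[φ3→wind] = [6, 6, 6]
r4 m[φ4→ice] = [0, 8, 6]
r4 m[φ5→rain] = [0, 8, 9]
r4 m[φ6→rain] = [7, 9, 9]
r4 m[φ7→rain] = [0, 2, 6]
r4 m[φ8→sprk] = [0, 0, 9]
r4 m[φ9→wet] = [6, 6, 0]
r4 m[ice→φ0] = [11, 14, 12]
r4 m[ice→φ1] = [5, 9, 7]
r4 m[ice→φ4] = [16, 7, 7]
r4 m[rain→φ2] = [7, 19, 24]
r4 m[rain→φ5] = [17, 20, 21]
r4 m[rain→φ6] = [10, 19, 21]
r4 m[rain→φ7] = [17, 26, 24]
r4 m[sprk→φ3] = [0, 0, 9]
r4 m[sprk→φ8] = [6, 8, 8]
r4 m[wet→φ1] = [18, 17, 15]
r4 m[wet→φ2] = [14, 16, 10]
r4 m[wet→φ3] = [26, 23, 23]
r4 m[wet→φ9] = [20, 19, 24]
r4 m[cld→φ0] = [0, 0, 0]
r4 m[wind→φ3] = [0, 0, 0]
r5 m[φ0→ice] = [5, 1, 1]
r5 m[φ0→cld] = [16, 14, 13]
r5 m[φ1→ice] = [22, 18, 17]
r5 m[φ1→wet] = [8, 8, 9]
r5 m[φ2→rain] = [17, 16, 13]
r5 m[φ2→wet] = [12, 9, 14]
r5 m[φ3→sprk] = [24, 25, 24]
r5 m[φ3→wet] = [0, 2, 1]
r5 m[φ3→wind] = [24, 24, 25]
r5 m[φ4→ice] = [0, 8, 6]
r5 m[φ5→rain] = [0, 8, 9]
r5 m[φ6→rain] = [7, 9, 9]
r5 m[φ7→rain] = [0, 2, 6]
r5 m[φ8→sprk] = [0, 0, 9]
r5 m[φ9→wet] = [6, 6, 0]
r5 m[ice→φ0] = [11, 14, 12]
r5 m[ice→φ1] = [5, 9, 7]
r5 m[ice→φ4] = [16, 7, 7]
r5 m[rain→φ2] = [7, 19, 24]
r5 m[rain→φ5] = [17, 20, 21]
r5 m[rain→φ6] = [10, 19, 21]
r5 m[rain→φ7] = [17, 26, 24]
r5 m[sprk→φ3] = [0, 0, 9]
r5 m[sprk→φ8] = [6, 8, 8]
r5 m[wet→φ1] = [18, 17, 15]
r5 m[wet→φ2] = [14, 16, 10]
r5 m[wet→φ3] = [26, 23, 23]
r5 m[wet→φ9] = [20, 19, 24]
r5 m[cld→φ0] = [0, 0, 0]
r5 m[wind→φ3] = [0, 0, 0]
r6 m[φ0→ice] = [5, 1, 1]
r6 m[φ0→cld] = [16, 14, 13]
r6 m[φ1→ice] = [22, 18, 17]
r6 m[φ1→wet] = [8, 8, 9]
r6 m[φ2→rain] = [17, 16, 13]
r6 m[φ2→wet] = [12, 9, 14]
r6 m[φ3→sprk] = [24, 25, 24]
r6 m[φ3→wet] = [0, 2, 1]
r6 m[φ3→wind] = [24, 24, 25]
r6 m[φ4→ice] = [0, 8, 6]
r6 m[φ5→rain] = [0, 8, 9]
r6 m[φ6→rain] = [7, 9, 9]
r6 m[φ7→rain] = [0, 2, 6]
r6 m[φ8→sprk] = [0, 0, 9]
r6 m[φ9→wet] = [6, 6, 0]
r6 m[ice→φ0] = [22, 26, 23]
r6 m[ice→φ1] = [5, 9, 7]
r6 m[ice→φ4] = [27, 19, 18]
r6 m[rain→φ2] = [7, 19, 24]
r6 m[rain→φ5] = [24, 27, 28]
r6 m[rain→φ6] = [17, 26, 28]
r6 m[rain→φ7] = [24, 33, 31]
r6 m[sprk→φ3] = [0, 0, 9]
r6 m[sprk→φ8] = [24, 25, 24]
r6 m[wet→φ1] = [18, 17, 15]
r6 m[wet→φ2] = [14, 16, 10]
r6 m[wet→φ3] = [26, 23, 23]
r6 m[wet→φ9] = [20, 19, 24]
r6 m[cld→φ0] = [0, 0, 0]
r6 m[wind→φ3] = [0, 0, 0]
r7 m[φ0→ice] = [5, 1, 1]
r7 m[φ0→cld] = [27, 25, 24]
r7 m[φ1→ice] = [22, 18, 17]
r7 m[φ1→wet] = [8, 8, 9]
r7 m[φ2→rain] = [17, 16, 13]
r7 m[φ2→wet] = [12, 9, 14]
r7 m[φ3→sprk] = [24, 25, 24]
r7 m[φ3→wet] = [0, 2, 1]
r7 m[φ3→wind] = [24, 24, 25]
r7 m[φ4→ice] = [0, 8, 6]
r7 m[φ5→rain] = [0, 8, 9]
r7 m[φ6→rain] = [7, 9, 9]
r7 m[φ7→rain] = [0, 2, 6]
r7 m[φ8→sprk] = [0, 0, 9]
r7 m[φ9→wet] = [6, 6, 0]
r7 m[ice→φ0] = [22, 26, 23]
r7 m[ice→φ1] = [5, 9, 7]
r7 m[ice→φ4] = [27, 19, 18]
r7 m[rain→φ2] = [7, 19, 24]
r7 m[rain→φ5] = [24, 27, 28]
r7 m[rain→φ6] = [17, 26, 28]
r7 m[rain→φ7] = [24, 33, 31]
r7 m[sprk→φ3] = [0, 0, 9]
r7 m[sprk→φ8] = [24, 25, 24]
r7 m[wet→φ1] = [18, 17, 15]
r7 m[wet→φ2] = [14, 16, 10]
r7 m[wet→φ3] = [26, 23, 23]
r7 m[wet→φ9] = [20, 19, 24]
r7 m[cld→φ0] = [0, 0, 0]
r7 m[wind→φ3] = [0, 0, 0]
r8 m[φ0→ice] = [5, 1, 1]
r8 m[φ0→cld] = [27, 25, 24]
r8 m[φ1→ice] = [22, 18, 17]
r8 m[φ1→wet] = [8, 8, 9]
r8 m[φ2→rain] = [17, 16, 13]
r8 m[φ2→wet] = [12, 9, 14]
r8 m[φ3→sprk] = [24, 25, 24]
r8 m[φ3→wet] = [0, 2, 1]
r8 m[φ3→wind] = [24, 24, 25]
r8 m[φ4→ice] = [0, 8, 6]
r8 m[φ5→rain] = [0, 8, 9]
r8 m[φ6→rain] = [7, 9, 9]
r8 m[φ7→rain] = [0, 2, 6]
r8 m[φ8→sprk] = [0, 0, 9]
r8 m[φ9→wet] = [6, 6, 0]
r8 m[ice→φ0] = [22, 26, 23]
r8 m[ice→φ1] = [5, 9, 7]
r8 m[ice→φ4] = [27, 19, 18]
r8 m[rain→φ2] = [7, 19, 24]
r8 m[rain→φ5] = [24, 27, 28]
r8 m[rain→φ6] = [17, 26, 28]
r8 m[rain→φ7] = [24, 33, 31]
r8 m[sprk→φ3] = [0, 0, 9]
r8 m[sprk→φ8] = [24, 25, 24]
r8 m[wet→φ1] = [18, 17, 15]
r8 m[wet→φ2] = [14, 16, 10]
r8 m[wet→φ3] = [26, 23, 23]
r8 m[wet→φ9] = [20, 19, 24]
r8 m[cld→φ0] = [0, 0, 0]
r8 m[wind→φ3] = [0, 0, 0]
fixed point reached at round 8
traceback from ice: (ice=2, rain=0, sprk=0, wet=2, cld=2, wind=0), score=24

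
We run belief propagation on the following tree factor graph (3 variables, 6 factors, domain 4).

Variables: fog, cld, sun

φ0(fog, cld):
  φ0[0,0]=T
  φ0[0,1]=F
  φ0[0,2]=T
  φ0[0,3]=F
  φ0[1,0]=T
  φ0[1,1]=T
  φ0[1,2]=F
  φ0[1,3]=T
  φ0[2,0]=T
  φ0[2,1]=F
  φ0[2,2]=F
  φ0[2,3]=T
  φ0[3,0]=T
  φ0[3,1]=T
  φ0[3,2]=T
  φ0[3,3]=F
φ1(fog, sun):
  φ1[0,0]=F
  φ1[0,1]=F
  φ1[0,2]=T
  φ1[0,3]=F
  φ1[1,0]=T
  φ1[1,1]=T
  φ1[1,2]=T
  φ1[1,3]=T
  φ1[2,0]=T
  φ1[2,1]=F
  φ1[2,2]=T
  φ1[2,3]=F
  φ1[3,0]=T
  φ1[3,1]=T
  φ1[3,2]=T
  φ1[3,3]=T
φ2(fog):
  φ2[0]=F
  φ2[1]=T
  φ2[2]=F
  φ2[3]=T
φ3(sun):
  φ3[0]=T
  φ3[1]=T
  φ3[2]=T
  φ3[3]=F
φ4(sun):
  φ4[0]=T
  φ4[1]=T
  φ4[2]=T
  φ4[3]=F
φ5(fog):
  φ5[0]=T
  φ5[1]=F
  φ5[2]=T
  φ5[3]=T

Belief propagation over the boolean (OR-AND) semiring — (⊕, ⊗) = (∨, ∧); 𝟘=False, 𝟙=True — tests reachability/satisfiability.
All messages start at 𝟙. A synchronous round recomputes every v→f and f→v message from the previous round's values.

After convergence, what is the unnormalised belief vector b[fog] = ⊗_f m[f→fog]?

init: all messages = 𝟙 over 4 values
r1 m[φ0→fog] = [T, T, T, T]
r1 m[φ0→cld] = [T, T, T, T]
r1 m[φ1→fog] = [T, T, T, T]
r1 m[φ1→sun] = [T, T, T, T]
r1 m[φ2→fog] = [F, T, F, T]
r1 m[φ3→sun] = [T, T, T, F]
r1 m[φ4→sun] = [T, T, T, F]
r1 m[φ5→fog] = [T, F, T, T]
r1 m[fog→φ0] = [T, T, T, T]
r1 m[fog→φ1] = [T, T, T, T]
r1 m[fog→φ2] = [T, T, T, T]
r1 m[fog→φ5] = [T, T, T, T]
r1 m[cld→φ0] = [T, T, T, T]
r1 m[sun→φ1] = [T, T, T, T]
r1 m[sun→φ3] = [T, T, T, T]
r1 m[sun→φ4] = [T, T, T, T]
r2 m[φ0→fog] = [T, T, T, T]
r2 m[φ0→cld] = [T, T, T, T]
r2 m[φ1→fog] = [T, T, T, T]
r2 m[φ1→sun] = [T, T, T, T]
r2 m[φ2→fog] = [F, T, F, T]
r2 m[φ3→sun] = [T, T, T, F]
r2 m[φ4→sun] = [T, T, T, F]
r2 m[φ5→fog] = [T, F, T, T]
r2 m[fog→φ0] = [F, F, F, T]
r2 m[fog→φ1] = [F, F, F, T]
r2 m[fog→φ2] = [T, F, T, T]
r2 m[fog→φ5] = [F, T, F, T]
r2 m[cld→φ0] = [T, T, T, T]
r2 m[sun→φ1] = [T, T, T, F]
r2 m[sun→φ3] = [T, T, T, F]
r2 m[sun→φ4] = [T, T, T, F]
r3 m[φ0→fog] = [T, T, T, T]
r3 m[φ0→cld] = [T, T, T, F]
r3 m[φ1→fog] = [T, T, T, T]
r3 m[φ1→sun] = [T, T, T, T]
r3 m[φ2→fog] = [F, T, F, T]
r3 m[φ3→sun] = [T, T, T, F]
r3 m[φ4→sun] = [T, T, T, F]
r3 m[φ5→fog] = [T, F, T, T]
r3 m[fog→φ0] = [F, F, F, T]
r3 m[fog→φ1] = [F, F, F, T]
r3 m[fog→φ2] = [T, F, T, T]
r3 m[fog→φ5] = [F, T, F, T]
r3 m[cld→φ0] = [T, T, T, T]
r3 m[sun→φ1] = [T, T, T, F]
r3 m[sun→φ3] = [T, T, T, F]
r3 m[sun→φ4] = [T, T, T, F]
r4 m[φ0→fog] = [T, T, T, T]
r4 m[φ0→cld] = [T, T, T, F]
r4 m[φ1→fog] = [T, T, T, T]
r4 m[φ1→sun] = [T, T, T, T]
r4 m[φ2→fog] = [F, T, F, T]
r4 m[φ3→sun] = [T, T, T, F]
r4 m[φ4→sun] = [T, T, T, F]
r4 m[φ5→fog] = [T, F, T, T]
r4 m[fog→φ0] = [F, F, F, T]
r4 m[fog→φ1] = [F, F, F, T]
r4 m[fog→φ2] = [T, F, T, T]
r4 m[fog→φ5] = [F, T, F, T]
r4 m[cld→φ0] = [T, T, T, T]
r4 m[sun→φ1] = [T, T, T, F]
r4 m[sun→φ3] = [T, T, T, F]
r4 m[sun→φ4] = [T, T, T, F]
fixed point reached at round 4
b[fog] = ⊗ incoming = [F, F, F, T]

b[fog] = [F, F, F, T]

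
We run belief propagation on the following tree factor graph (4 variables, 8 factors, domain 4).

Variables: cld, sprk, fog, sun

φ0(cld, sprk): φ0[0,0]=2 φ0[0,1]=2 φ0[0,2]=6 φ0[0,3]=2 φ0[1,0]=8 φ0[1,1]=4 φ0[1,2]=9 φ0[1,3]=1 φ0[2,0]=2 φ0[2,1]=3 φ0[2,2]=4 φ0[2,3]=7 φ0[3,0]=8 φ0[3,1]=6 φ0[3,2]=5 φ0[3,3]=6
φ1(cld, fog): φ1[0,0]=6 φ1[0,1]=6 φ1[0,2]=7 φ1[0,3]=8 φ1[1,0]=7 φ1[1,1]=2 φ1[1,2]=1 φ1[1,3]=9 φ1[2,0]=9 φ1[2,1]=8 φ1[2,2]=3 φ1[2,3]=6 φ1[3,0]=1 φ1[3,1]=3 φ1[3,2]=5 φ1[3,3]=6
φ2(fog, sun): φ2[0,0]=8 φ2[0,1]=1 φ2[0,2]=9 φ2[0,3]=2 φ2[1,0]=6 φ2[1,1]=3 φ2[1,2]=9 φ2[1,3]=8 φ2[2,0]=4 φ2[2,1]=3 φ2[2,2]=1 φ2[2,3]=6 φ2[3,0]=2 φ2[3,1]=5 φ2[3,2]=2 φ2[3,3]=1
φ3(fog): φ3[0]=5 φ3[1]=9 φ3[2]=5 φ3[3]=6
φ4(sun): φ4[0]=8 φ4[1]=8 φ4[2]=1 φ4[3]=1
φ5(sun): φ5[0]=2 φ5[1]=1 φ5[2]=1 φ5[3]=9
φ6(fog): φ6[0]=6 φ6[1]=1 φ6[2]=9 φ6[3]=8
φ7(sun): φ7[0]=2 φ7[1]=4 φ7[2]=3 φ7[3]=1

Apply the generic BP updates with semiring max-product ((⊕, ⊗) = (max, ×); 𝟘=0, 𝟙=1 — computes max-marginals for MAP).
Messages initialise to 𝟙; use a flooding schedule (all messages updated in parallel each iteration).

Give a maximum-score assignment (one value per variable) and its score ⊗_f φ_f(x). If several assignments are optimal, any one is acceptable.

assignment: (cld=1, sprk=2, fog=3, sun=1); score = 622080

init: all messages = 𝟙 over 4 values
r1 m[φ0→cld] = [6, 9, 7, 8]
r1 m[φ0→sprk] = [8, 6, 9, 7]
r1 m[φ1→cld] = [8, 9, 9, 6]
r1 m[φ1→fog] = [9, 8, 7, 9]
r1 m[φ2→fog] = [9, 9, 6, 5]
r1 m[φ2→sun] = [8, 5, 9, 8]
r1 m[φ3→fog] = [5, 9, 5, 6]
r1 m[φ4→sun] = [8, 8, 1, 1]
r1 m[φ5→sun] = [2, 1, 1, 9]
r1 m[φ6→fog] = [6, 1, 9, 8]
r1 m[φ7→sun] = [2, 4, 3, 1]
r1 m[cld→φ0] = [1, 1, 1, 1]
r1 m[cld→φ1] = [1, 1, 1, 1]
r1 m[sprk→φ0] = [1, 1, 1, 1]
r1 m[fog→φ1] = [1, 1, 1, 1]
r1 m[fog→φ2] = [1, 1, 1, 1]
r1 m[fog→φ3] = [1, 1, 1, 1]
r1 m[fog→φ6] = [1, 1, 1, 1]
r1 m[sun→φ2] = [1, 1, 1, 1]
r1 m[sun→φ4] = [1, 1, 1, 1]
r1 m[sun→φ5] = [1, 1, 1, 1]
r1 m[sun→φ7] = [1, 1, 1, 1]
r2 m[φ0→cld] = [6, 9, 7, 8]
r2 m[φ0→sprk] = [8, 6, 9, 7]
r2 m[φ1→cld] = [8, 9, 9, 6]
r2 m[φ1→fog] = [9, 8, 7, 9]
r2 m[φ2→fog] = [9, 9, 6, 5]
r2 m[φ2→sun] = [8, 5, 9, 8]
r2 m[φ3→fog] = [5, 9, 5, 6]
r2 m[φ4→sun] = [8, 8, 1, 1]
r2 m[φ5→sun] = [2, 1, 1, 9]
r2 m[φ6→fog] = [6, 1, 9, 8]
r2 m[φ7→sun] = [2, 4, 3, 1]
r2 m[cld→φ0] = [8, 9, 9, 6]
r2 m[cld→φ1] = [6, 9, 7, 8]
r2 m[sprk→φ0] = [1, 1, 1, 1]
r2 m[fog→φ1] = [270, 81, 270, 240]
r2 m[fog→φ2] = [270, 72, 315, 432]
r2 m[fog→φ3] = [486, 72, 378, 360]
r2 m[fog→φ6] = [405, 648, 210, 270]
r2 m[sun→φ2] = [32, 32, 3, 9]
r2 m[sun→φ4] = [32, 20, 27, 72]
r2 m[sun→φ5] = [128, 160, 27, 8]
r2 m[sun→φ7] = [128, 40, 9, 72]
r3 m[φ0→cld] = [6, 9, 7, 8]
r3 m[φ0→sprk] = [72, 36, 81, 63]
r3 m[φ1→cld] = [1920, 2160, 2430, 1440]
r3 m[φ1→fog] = [63, 56, 42, 81]
r3 m[φ2→fog] = [256, 192, 128, 160]
r3 m[φ2→sun] = [2160, 2160, 2430, 1890]
r3 m[φ3→fog] = [5, 9, 5, 6]
r3 m[φ4→sun] = [8, 8, 1, 1]
r3 m[φ5→sun] = [2, 1, 1, 9]
r3 m[φ6→fog] = [6, 1, 9, 8]
r3 m[φ7→sun] = [2, 4, 3, 1]
r3 m[cld→φ0] = [8, 9, 9, 6]
r3 m[cld→φ1] = [6, 9, 7, 8]
r3 m[sprk→φ0] = [1, 1, 1, 1]
r3 m[fog→φ1] = [270, 81, 270, 240]
r3 m[fog→φ2] = [270, 72, 315, 432]
r3 m[fog→φ3] = [486, 72, 378, 360]
r3 m[fog→φ6] = [405, 648, 210, 270]
r3 m[sun→φ2] = [32, 32, 3, 9]
r3 m[sun→φ4] = [32, 20, 27, 72]
r3 m[sun→φ5] = [128, 160, 27, 8]
r3 m[sun→φ7] = [128, 40, 9, 72]
r4 m[φ0→cld] = [6, 9, 7, 8]
r4 m[φ0→sprk] = [72, 36, 81, 63]
r4 m[φ1→cld] = [1920, 2160, 2430, 1440]
r4 m[φ1→fog] = [63, 56, 42, 81]
r4 m[φ2→fog] = [256, 192, 128, 160]
r4 m[φ2→sun] = [2160, 2160, 2430, 1890]
r4 m[φ3→fog] = [5, 9, 5, 6]
r4 m[φ4→sun] = [8, 8, 1, 1]
r4 m[φ5→sun] = [2, 1, 1, 9]
r4 m[φ6→fog] = [6, 1, 9, 8]
r4 m[φ7→sun] = [2, 4, 3, 1]
r4 m[cld→φ0] = [1920, 2160, 2430, 1440]
r4 m[cld→φ1] = [6, 9, 7, 8]
r4 m[sprk→φ0] = [1, 1, 1, 1]
r4 m[fog→φ1] = [7680, 1728, 5760, 7680]
r4 m[fog→φ2] = [1890, 504, 1890, 3888]
r4 m[fog→φ3] = [96768, 10752, 48384, 103680]
r4 m[fog→φ6] = [80640, 96768, 26880, 77760]
r4 m[sun→φ2] = [32, 32, 3, 9]
r4 m[sun→φ4] = [8640, 8640, 7290, 17010]
r4 m[sun→φ5] = [34560, 69120, 7290, 1890]
r4 m[sun→φ7] = [34560, 17280, 2430, 17010]
r5 m[φ0→cld] = [6, 9, 7, 8]
r5 m[φ0→sprk] = [17280, 8640, 19440, 17010]
r5 m[φ1→cld] = [61440, 69120, 69120, 46080]
r5 m[φ1→fog] = [63, 56, 42, 81]
r5 m[φ2→fog] = [256, 192, 128, 160]
r5 m[φ2→sun] = [15120, 19440, 17010, 11340]
r5 m[φ3→fog] = [5, 9, 5, 6]
r5 m[φ4→sun] = [8, 8, 1, 1]
r5 m[φ5→sun] = [2, 1, 1, 9]
r5 m[φ6→fog] = [6, 1, 9, 8]
r5 m[φ7→sun] = [2, 4, 3, 1]
r5 m[cld→φ0] = [1920, 2160, 2430, 1440]
r5 m[cld→φ1] = [6, 9, 7, 8]
r5 m[sprk→φ0] = [1, 1, 1, 1]
r5 m[fog→φ1] = [7680, 1728, 5760, 7680]
r5 m[fog→φ2] = [1890, 504, 1890, 3888]
r5 m[fog→φ3] = [96768, 10752, 48384, 103680]
r5 m[fog→φ6] = [80640, 96768, 26880, 77760]
r5 m[sun→φ2] = [32, 32, 3, 9]
r5 m[sun→φ4] = [8640, 8640, 7290, 17010]
r5 m[sun→φ5] = [34560, 69120, 7290, 1890]
r5 m[sun→φ7] = [34560, 17280, 2430, 17010]
r6 m[φ0→cld] = [6, 9, 7, 8]
r6 m[φ0→sprk] = [17280, 8640, 19440, 17010]
r6 m[φ1→cld] = [61440, 69120, 69120, 46080]
r6 m[φ1→fog] = [63, 56, 42, 81]
r6 m[φ2→fog] = [256, 192, 128, 160]
r6 m[φ2→sun] = [15120, 19440, 17010, 11340]
r6 m[φ3→fog] = [5, 9, 5, 6]
r6 m[φ4→sun] = [8, 8, 1, 1]
r6 m[φ5→sun] = [2, 1, 1, 9]
r6 m[φ6→fog] = [6, 1, 9, 8]
r6 m[φ7→sun] = [2, 4, 3, 1]
r6 m[cld→φ0] = [61440, 69120, 69120, 46080]
r6 m[cld→φ1] = [6, 9, 7, 8]
r6 m[sprk→φ0] = [1, 1, 1, 1]
r6 m[fog→φ1] = [7680, 1728, 5760, 7680]
r6 m[fog→φ2] = [1890, 504, 1890, 3888]
r6 m[fog→φ3] = [96768, 10752, 48384, 103680]
r6 m[fog→φ6] = [80640, 96768, 26880, 77760]
r6 m[sun→φ2] = [32, 32, 3, 9]
r6 m[sun→φ4] = [60480, 77760, 51030, 102060]
r6 m[sun→φ5] = [241920, 622080, 51030, 11340]
r6 m[sun→φ7] = [241920, 155520, 17010, 102060]
r7 m[φ0→cld] = [6, 9, 7, 8]
r7 m[φ0→sprk] = [552960, 276480, 622080, 483840]
r7 m[φ1→cld] = [61440, 69120, 69120, 46080]
r7 m[φ1→fog] = [63, 56, 42, 81]
r7 m[φ2→fog] = [256, 192, 128, 160]
r7 m[φ2→sun] = [15120, 19440, 17010, 11340]
r7 m[φ3→fog] = [5, 9, 5, 6]
r7 m[φ4→sun] = [8, 8, 1, 1]
r7 m[φ5→sun] = [2, 1, 1, 9]
r7 m[φ6→fog] = [6, 1, 9, 8]
r7 m[φ7→sun] = [2, 4, 3, 1]
r7 m[cld→φ0] = [61440, 69120, 69120, 46080]
r7 m[cld→φ1] = [6, 9, 7, 8]
r7 m[sprk→φ0] = [1, 1, 1, 1]
r7 m[fog→φ1] = [7680, 1728, 5760, 7680]
r7 m[fog→φ2] = [1890, 504, 1890, 3888]
r7 m[fog→φ3] = [96768, 10752, 48384, 103680]
r7 m[fog→φ6] = [80640, 96768, 26880, 77760]
r7 m[sun→φ2] = [32, 32, 3, 9]
r7 m[sun→φ4] = [60480, 77760, 51030, 102060]
r7 m[sun→φ5] = [241920, 622080, 51030, 11340]
r7 m[sun→φ7] = [241920, 155520, 17010, 102060]
r8 m[φ0→cld] = [6, 9, 7, 8]
r8 m[φ0→sprk] = [552960, 276480, 622080, 483840]
r8 m[φ1→cld] = [61440, 69120, 69120, 46080]
r8 m[φ1→fog] = [63, 56, 42, 81]
r8 m[φ2→fog] = [256, 192, 128, 160]
r8 m[φ2→sun] = [15120, 19440, 17010, 11340]
r8 m[φ3→fog] = [5, 9, 5, 6]
r8 m[φ4→sun] = [8, 8, 1, 1]
r8 m[φ5→sun] = [2, 1, 1, 9]
r8 m[φ6→fog] = [6, 1, 9, 8]
r8 m[φ7→sun] = [2, 4, 3, 1]
r8 m[cld→φ0] = [61440, 69120, 69120, 46080]
r8 m[cld→φ1] = [6, 9, 7, 8]
r8 m[sprk→φ0] = [1, 1, 1, 1]
r8 m[fog→φ1] = [7680, 1728, 5760, 7680]
r8 m[fog→φ2] = [1890, 504, 1890, 3888]
r8 m[fog→φ3] = [96768, 10752, 48384, 103680]
r8 m[fog→φ6] = [80640, 96768, 26880, 77760]
r8 m[sun→φ2] = [32, 32, 3, 9]
r8 m[sun→φ4] = [60480, 77760, 51030, 102060]
r8 m[sun→φ5] = [241920, 622080, 51030, 11340]
r8 m[sun→φ7] = [241920, 155520, 17010, 102060]
fixed point reached at round 8
traceback from cld: (cld=1, sprk=2, fog=3, sun=1), score=622080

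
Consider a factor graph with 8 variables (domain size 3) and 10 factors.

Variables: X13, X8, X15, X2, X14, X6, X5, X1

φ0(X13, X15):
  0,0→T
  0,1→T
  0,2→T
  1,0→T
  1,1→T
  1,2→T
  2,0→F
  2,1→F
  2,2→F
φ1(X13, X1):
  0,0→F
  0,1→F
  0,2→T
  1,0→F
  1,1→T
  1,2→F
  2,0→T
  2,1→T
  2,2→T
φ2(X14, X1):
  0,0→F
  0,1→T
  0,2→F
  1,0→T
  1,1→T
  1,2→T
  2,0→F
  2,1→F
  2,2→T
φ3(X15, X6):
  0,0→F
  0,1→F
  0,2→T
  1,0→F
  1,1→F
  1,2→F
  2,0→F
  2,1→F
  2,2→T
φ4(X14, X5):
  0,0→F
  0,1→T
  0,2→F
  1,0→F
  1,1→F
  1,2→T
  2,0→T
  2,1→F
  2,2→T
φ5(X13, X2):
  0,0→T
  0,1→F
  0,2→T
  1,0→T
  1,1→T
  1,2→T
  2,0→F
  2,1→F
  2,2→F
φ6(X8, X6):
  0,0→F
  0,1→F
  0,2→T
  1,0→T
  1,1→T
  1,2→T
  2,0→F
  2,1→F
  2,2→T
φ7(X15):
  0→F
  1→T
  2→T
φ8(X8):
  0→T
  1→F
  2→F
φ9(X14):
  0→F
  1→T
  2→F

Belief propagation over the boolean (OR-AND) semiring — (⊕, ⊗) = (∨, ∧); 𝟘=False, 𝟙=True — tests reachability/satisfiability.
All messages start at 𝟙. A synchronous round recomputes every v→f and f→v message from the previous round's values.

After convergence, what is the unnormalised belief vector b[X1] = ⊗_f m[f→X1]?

b[X1] = [F, T, T]

init: all messages = 𝟙 over 3 values
r1 m[φ0→X13] = [T, T, F]
r1 m[φ0→X15] = [T, T, T]
r1 m[φ1→X13] = [T, T, T]
r1 m[φ1→X1] = [T, T, T]
r1 m[φ2→X14] = [T, T, T]
r1 m[φ2→X1] = [T, T, T]
r1 m[φ3→X15] = [T, F, T]
r1 m[φ3→X6] = [F, F, T]
r1 m[φ4→X14] = [T, T, T]
r1 m[φ4→X5] = [T, T, T]
r1 m[φ5→X13] = [T, T, F]
r1 m[φ5→X2] = [T, T, T]
r1 m[φ6→X8] = [T, T, T]
r1 m[φ6→X6] = [T, T, T]
r1 m[φ7→X15] = [F, T, T]
r1 m[φ8→X8] = [T, F, F]
r1 m[φ9→X14] = [F, T, F]
r1 m[X13→φ0] = [T, T, T]
r1 m[X13→φ1] = [T, T, T]
r1 m[X13→φ5] = [T, T, T]
r1 m[X8→φ6] = [T, T, T]
r1 m[X8→φ8] = [T, T, T]
r1 m[X15→φ0] = [T, T, T]
r1 m[X15→φ3] = [T, T, T]
r1 m[X15→φ7] = [T, T, T]
r1 m[X2→φ5] = [T, T, T]
r1 m[X14→φ2] = [T, T, T]
r1 m[X14→φ4] = [T, T, T]
r1 m[X14→φ9] = [T, T, T]
r1 m[X6→φ3] = [T, T, T]
r1 m[X6→φ6] = [T, T, T]
r1 m[X5→φ4] = [T, T, T]
r1 m[X1→φ1] = [T, T, T]
r1 m[X1→φ2] = [T, T, T]
r2 m[φ0→X13] = [T, T, F]
r2 m[φ0→X15] = [T, T, T]
r2 m[φ1→X13] = [T, T, T]
r2 m[φ1→X1] = [T, T, T]
r2 m[φ2→X14] = [T, T, T]
r2 m[φ2→X1] = [T, T, T]
r2 m[φ3→X15] = [T, F, T]
r2 m[φ3→X6] = [F, F, T]
r2 m[φ4→X14] = [T, T, T]
r2 m[φ4→X5] = [T, T, T]
r2 m[φ5→X13] = [T, T, F]
r2 m[φ5→X2] = [T, T, T]
r2 m[φ6→X8] = [T, T, T]
r2 m[φ6→X6] = [T, T, T]
r2 m[φ7→X15] = [F, T, T]
r2 m[φ8→X8] = [T, F, F]
r2 m[φ9→X14] = [F, T, F]
r2 m[X13→φ0] = [T, T, F]
r2 m[X13→φ1] = [T, T, F]
r2 m[X13→φ5] = [T, T, F]
r2 m[X8→φ6] = [T, F, F]
r2 m[X8→φ8] = [T, T, T]
r2 m[X15→φ0] = [F, F, T]
r2 m[X15→φ3] = [F, T, T]
r2 m[X15→φ7] = [T, F, T]
r2 m[X2→φ5] = [T, T, T]
r2 m[X14→φ2] = [F, T, F]
r2 m[X14→φ4] = [F, T, F]
r2 m[X14→φ9] = [T, T, T]
r2 m[X6→φ3] = [T, T, T]
r2 m[X6→φ6] = [F, F, T]
r2 m[X5→φ4] = [T, T, T]
r2 m[X1→φ1] = [T, T, T]
r2 m[X1→φ2] = [T, T, T]
r3 m[φ0→X13] = [T, T, F]
r3 m[φ0→X15] = [T, T, T]
r3 m[φ1→X13] = [T, T, T]
r3 m[φ1→X1] = [F, T, T]
r3 m[φ2→X14] = [T, T, T]
r3 m[φ2→X1] = [T, T, T]
r3 m[φ3→X15] = [T, F, T]
r3 m[φ3→X6] = [F, F, T]
r3 m[φ4→X14] = [T, T, T]
r3 m[φ4→X5] = [F, F, T]
r3 m[φ5→X13] = [T, T, F]
r3 m[φ5→X2] = [T, T, T]
r3 m[φ6→X8] = [T, T, T]
r3 m[φ6→X6] = [F, F, T]
r3 m[φ7→X15] = [F, T, T]
r3 m[φ8→X8] = [T, F, F]
r3 m[φ9→X14] = [F, T, F]
r3 m[X13→φ0] = [T, T, F]
r3 m[X13→φ1] = [T, T, F]
r3 m[X13→φ5] = [T, T, F]
r3 m[X8→φ6] = [T, F, F]
r3 m[X8→φ8] = [T, T, T]
r3 m[X15→φ0] = [F, F, T]
r3 m[X15→φ3] = [F, T, T]
r3 m[X15→φ7] = [T, F, T]
r3 m[X2→φ5] = [T, T, T]
r3 m[X14→φ2] = [F, T, F]
r3 m[X14→φ4] = [F, T, F]
r3 m[X14→φ9] = [T, T, T]
r3 m[X6→φ3] = [T, T, T]
r3 m[X6→φ6] = [F, F, T]
r3 m[X5→φ4] = [T, T, T]
r3 m[X1→φ1] = [T, T, T]
r3 m[X1→φ2] = [T, T, T]
r4 m[φ0→X13] = [T, T, F]
r4 m[φ0→X15] = [T, T, T]
r4 m[φ1→X13] = [T, T, T]
r4 m[φ1→X1] = [F, T, T]
r4 m[φ2→X14] = [T, T, T]
r4 m[φ2→X1] = [T, T, T]
r4 m[φ3→X15] = [T, F, T]
r4 m[φ3→X6] = [F, F, T]
r4 m[φ4→X14] = [T, T, T]
r4 m[φ4→X5] = [F, F, T]
r4 m[φ5→X13] = [T, T, F]
r4 m[φ5→X2] = [T, T, T]
r4 m[φ6→X8] = [T, T, T]
r4 m[φ6→X6] = [F, F, T]
r4 m[φ7→X15] = [F, T, T]
r4 m[φ8→X8] = [T, F, F]
r4 m[φ9→X14] = [F, T, F]
r4 m[X13→φ0] = [T, T, F]
r4 m[X13→φ1] = [T, T, F]
r4 m[X13→φ5] = [T, T, F]
r4 m[X8→φ6] = [T, F, F]
r4 m[X8→φ8] = [T, T, T]
r4 m[X15→φ0] = [F, F, T]
r4 m[X15→φ3] = [F, T, T]
r4 m[X15→φ7] = [T, F, T]
r4 m[X2→φ5] = [T, T, T]
r4 m[X14→φ2] = [F, T, F]
r4 m[X14→φ4] = [F, T, F]
r4 m[X14→φ9] = [T, T, T]
r4 m[X6→φ3] = [F, F, T]
r4 m[X6→φ6] = [F, F, T]
r4 m[X5→φ4] = [T, T, T]
r4 m[X1→φ1] = [T, T, T]
r4 m[X1→φ2] = [F, T, T]
r5 m[φ0→X13] = [T, T, F]
r5 m[φ0→X15] = [T, T, T]
r5 m[φ1→X13] = [T, T, T]
r5 m[φ1→X1] = [F, T, T]
r5 m[φ2→X14] = [T, T, T]
r5 m[φ2→X1] = [T, T, T]
r5 m[φ3→X15] = [T, F, T]
r5 m[φ3→X6] = [F, F, T]
r5 m[φ4→X14] = [T, T, T]
r5 m[φ4→X5] = [F, F, T]
r5 m[φ5→X13] = [T, T, F]
r5 m[φ5→X2] = [T, T, T]
r5 m[φ6→X8] = [T, T, T]
r5 m[φ6→X6] = [F, F, T]
r5 m[φ7→X15] = [F, T, T]
r5 m[φ8→X8] = [T, F, F]
r5 m[φ9→X14] = [F, T, F]
r5 m[X13→φ0] = [T, T, F]
r5 m[X13→φ1] = [T, T, F]
r5 m[X13→φ5] = [T, T, F]
r5 m[X8→φ6] = [T, F, F]
r5 m[X8→φ8] = [T, T, T]
r5 m[X15→φ0] = [F, F, T]
r5 m[X15→φ3] = [F, T, T]
r5 m[X15→φ7] = [T, F, T]
r5 m[X2→φ5] = [T, T, T]
r5 m[X14→φ2] = [F, T, F]
r5 m[X14→φ4] = [F, T, F]
r5 m[X14→φ9] = [T, T, T]
r5 m[X6→φ3] = [F, F, T]
r5 m[X6→φ6] = [F, F, T]
r5 m[X5→φ4] = [T, T, T]
r5 m[X1→φ1] = [T, T, T]
r5 m[X1→φ2] = [F, T, T]
fixed point reached at round 5
b[X1] = ⊗ incoming = [F, T, T]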